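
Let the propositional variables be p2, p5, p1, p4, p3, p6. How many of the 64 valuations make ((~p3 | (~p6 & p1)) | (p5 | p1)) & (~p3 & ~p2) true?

16

Initial set: {(((~p3 | (~p6 & p1)) | (p5 | p1)) & (~p3 & ~p2))}.
(((~p3 | (~p6 & p1)) | (p5 | p1)) & (~p3 & ~p2)): α-rule — add ((~p3 | (~p6 & p1)) | (p5 | p1)), (~p3 & ~p2).
(~p3 & ~p2): α-rule — add ~p3, ~p2.
((~p3 | (~p6 & p1)) | (p5 | p1)): β-rule — branch into (~p3 | (~p6 & p1))  //  (p5 | p1).
  branch 1 (add (~p3 | (~p6 & p1))):
    (~p3 | (~p6 & p1)): β-rule — branch into ~p3  //  (~p6 & p1).
      branch 1.1 (add ~p3):
        ○ open, literals {p2=false, p3=false}.
      branch 1.2 (add (~p6 & p1)):
        (~p6 & p1): α-rule — add ~p6, p1.
        ○ open, literals {p1=true, p2=false, p3=false, p6=false}.
  branch 2 (add (p5 | p1)):
    (p5 | p1): β-rule — branch into p5  //  p1.
      branch 2.1 (add p5):
        ○ open, literals {p2=false, p3=false, p5=true}.
      branch 2.2 (add p1):
        ○ open, literals {p1=true, p2=false, p3=false}.
0 branches closed, 4 open.
Each open branch fixes some atoms; the unmentioned ones are free. Counting distinct full assignments: branch {p2=false, p3=false} (p5, p1, p4, p6) contributes 16 new; branch {p1=true, p2=false, p3=false, p6=false} (p5, p4) contributes 0 new; branch {p2=false, p3=false, p5=true} (p1, p4, p6) contributes 0 new; branch {p1=true, p2=false, p3=false} (p5, p4, p6) contributes 0 new. Total: 16.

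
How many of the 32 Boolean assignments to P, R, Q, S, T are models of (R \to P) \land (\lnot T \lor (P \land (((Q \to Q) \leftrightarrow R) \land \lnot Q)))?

14

Initial set: {T ((R \to P) \land (\lnot T \lor (P \land (((Q \to Q) \leftrightarrow R) \land \lnot Q))))}.
T ((R \to P) \land (\lnot T \lor (P \land (((Q \to Q) \leftrightarrow R) \land \lnot Q)))): α-rule — add T (R \to P), T (\lnot T \lor (P \land (((Q \to Q) \leftrightarrow R) \land \lnot Q))).
T (R \to P): β-rule — branch into F R  //  T P.
  branch 1 (add F R):
    T (\lnot T \lor (P \land (((Q \to Q) \leftrightarrow R) \land \lnot Q))): β-rule — branch into T \lnot T  //  T (P \land (((Q \to Q) \leftrightarrow R) \land \lnot Q)).
      branch 1.1 (add T \lnot T):
        ○ open, literals {R=false, T=false}.
      branch 1.2 (add T (P \land (((Q \to Q) \leftrightarrow R) \land \lnot Q))):
        T (P \land (((Q \to Q) \leftrightarrow R) \land \lnot Q)): α-rule — add T P, T (((Q \to Q) \leftrightarrow R) \land \lnot Q).
        T (((Q \to Q) \leftrightarrow R) \land \lnot Q): α-rule — add T ((Q \to Q) \leftrightarrow R), T \lnot Q.
        T ((Q \to Q) \leftrightarrow R): β-rule — branch into T (Q \to Q), T R  //  F (Q \to Q), F R.
          branch 1.2.1 (add T (Q \to Q), T R):
            × closes — contains both R and \lnot R.
          branch 1.2.2 (add F (Q \to Q), F R):
            F (Q \to Q): α-rule — add T Q, F Q.
            × closes — contains both Q and \lnot Q.
  branch 2 (add T P):
    T (\lnot T \lor (P \land (((Q \to Q) \leftrightarrow R) \land \lnot Q))): β-rule — branch into T \lnot T  //  T (P \land (((Q \to Q) \leftrightarrow R) \land \lnot Q)).
      branch 2.1 (add T \lnot T):
        ○ open, literals {P=true, T=false}.
      branch 2.2 (add T (P \land (((Q \to Q) \leftrightarrow R) \land \lnot Q))):
        T (P \land (((Q \to Q) \leftrightarrow R) \land \lnot Q)): α-rule — add T P, T (((Q \to Q) \leftrightarrow R) \land \lnot Q).
        T (((Q \to Q) \leftrightarrow R) \land \lnot Q): α-rule — add T ((Q \to Q) \leftrightarrow R), T \lnot Q.
        T ((Q \to Q) \leftrightarrow R): β-rule — branch into T (Q \to Q), T R  //  F (Q \to Q), F R.
          branch 2.2.1 (add T (Q \to Q), T R):
            T (Q \to Q): β-rule — branch into F Q  //  T Q.
              branch 2.2.1.1 (add F Q):
                ○ open, literals {P=true, Q=false, R=true}.
              branch 2.2.1.2 (add T Q):
                × closes — contains both Q and \lnot Q.
          branch 2.2.2 (add F (Q \to Q), F R):
            F (Q \to Q): α-rule — add T Q, F Q.
            × closes — contains both Q and \lnot Q.
4 branches closed, 3 open.
Each open branch fixes some atoms; the unmentioned ones are free. Counting distinct full assignments: branch {R=false, T=false} (P, Q, S) contributes 8 new; branch {P=true, T=false} (R, Q, S) contributes 4 new; branch {P=true, Q=false, R=true} (S, T) contributes 2 new. Total: 14.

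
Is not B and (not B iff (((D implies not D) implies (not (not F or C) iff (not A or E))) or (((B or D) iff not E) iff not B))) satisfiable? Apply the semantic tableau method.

Satisfiable

Initial set: {(not B and (not B iff (((D implies not D) implies (not (not F or C) iff (not A or E))) or (((B or D) iff not E) iff not B))))}.
(not B and (not B iff (((D implies not D) implies (not (not F or C) iff (not A or E))) or (((B or D) iff not E) iff not B)))): α-rule — add not B, (not B iff (((D implies not D) implies (not (not F or C) iff (not A or E))) or (((B or D) iff not E) iff not B))).
(not B iff (((D implies not D) implies (not (not F or C) iff (not A or E))) or (((B or D) iff not E) iff not B))): β-rule — branch into not B, (((D implies not D) implies (not (not F or C) iff (not A or E))) or (((B or D) iff not E) iff not B))  //  not not B, not (((D implies not D) implies (not (not F or C) iff (not A or E))) or (((B or D) iff not E) iff not B)).
  branch 1 (add not B, (((D implies not D) implies (not (not F or C) iff (not A or E))) or (((B or D) iff not E) iff not B))):
    (((D implies not D) implies (not (not F or C) iff (not A or E))) or (((B or D) iff not E) iff not B)): β-rule — branch into ((D implies not D) implies (not (not F or C) iff (not A or E)))  //  (((B or D) iff not E) iff not B).
      branch 1.1 (add ((D implies not D) implies (not (not F or C) iff (not A or E)))):
        ((D implies not D) implies (not (not F or C) iff (not A or E))): β-rule — branch into not (D implies not D)  //  (not (not F or C) iff (not A or E)).
          branch 1.1.1 (add not (D implies not D)):
            not (D implies not D): α-rule — add D, not not D.
            ○ open, literals {B=false, D=true}.
          branch 1.1.2 (add (not (not F or C) iff (not A or E))):
            (not (not F or C) iff (not A or E)): β-rule — branch into not (not F or C), (not A or E)  //  not not (not F or C), not (not A or E).
              branch 1.1.2.1 (add not (not F or C), (not A or E)):
                not (not F or C): α-rule — add not not F, not C.
                (not A or E): β-rule — branch into not A  //  E.
                  branch 1.1.2.1.1 (add not A):
                    ○ open, literals {A=false, B=false, C=false, F=true}.
                  branch 1.1.2.1.2 (add E):
                    ○ open, literals {B=false, C=false, E=true, F=true}.
              branch 1.1.2.2 (add not not (not F or C), not (not A or E)):
                not (not A or E): α-rule — add not not A, not E.
                not not (not F or C): β-rule — branch into not F  //  C.
                  branch 1.1.2.2.1 (add not F):
                    ○ open, literals {A=true, B=false, E=false, F=false}.
                  branch 1.1.2.2.2 (add C):
                    ○ open, literals {A=true, B=false, C=true, E=false}.
      branch 1.2 (add (((B or D) iff not E) iff not B)):
        (((B or D) iff not E) iff not B): β-rule — branch into ((B or D) iff not E), not B  //  not ((B or D) iff not E), not not B.
          branch 1.2.1 (add ((B or D) iff not E), not B):
            ((B or D) iff not E): β-rule — branch into (B or D), not E  //  not (B or D), not not E.
              branch 1.2.1.1 (add (B or D), not E):
                (B or D): β-rule — branch into B  //  D.
                  branch 1.2.1.1.1 (add B):
                    × closes — contains both B and not B.
                  branch 1.2.1.1.2 (add D):
                    ○ open, literals {B=false, D=true, E=false}.
              branch 1.2.1.2 (add not (B or D), not not E):
                not (B or D): α-rule — add not B, not D.
                ○ open, literals {B=false, D=false, E=true}.
          branch 1.2.2 (add not ((B or D) iff not E), not not B):
            × closes — contains both B and not B.
  branch 2 (add not not B, not (((D implies not D) implies (not (not F or C) iff (not A or E))) or (((B or D) iff not E) iff not B))):
    × closes — contains both B and not B.
3 branches closed, 7 open.
An open branch gives a satisfying assignment: B=false, D=true.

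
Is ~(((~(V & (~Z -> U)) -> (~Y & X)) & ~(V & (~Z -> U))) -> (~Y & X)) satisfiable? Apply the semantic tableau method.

Initial set: {T ~(((~(V & (~Z -> U)) -> (~Y & X)) & ~(V & (~Z -> U))) -> (~Y & X))}.
T ~(((~(V & (~Z -> U)) -> (~Y & X)) & ~(V & (~Z -> U))) -> (~Y & X)): α-rule — add T ((~(V & (~Z -> U)) -> (~Y & X)) & ~(V & (~Z -> U))), F (~Y & X).
T ((~(V & (~Z -> U)) -> (~Y & X)) & ~(V & (~Z -> U))): α-rule — add T (~(V & (~Z -> U)) -> (~Y & X)), T ~(V & (~Z -> U)).
F (~Y & X): β-rule — branch into F ~Y  //  F X.
  branch 1 (add F ~Y):
    T (~(V & (~Z -> U)) -> (~Y & X)): β-rule — branch into F ~(V & (~Z -> U))  //  T (~Y & X).
      branch 1.1 (add F ~(V & (~Z -> U))):
        F ~(V & (~Z -> U)): α-rule — add T V, T (~Z -> U).
        T ~(V & (~Z -> U)): β-rule — branch into F V  //  F (~Z -> U).
          branch 1.1.1 (add F V):
            × closes — contains both V and ~V.
          branch 1.1.2 (add F (~Z -> U)):
            F (~Z -> U): α-rule — add T ~Z, F U.
            T (~Z -> U): β-rule — branch into F ~Z  //  T U.
              branch 1.1.2.1 (add F ~Z):
                × closes — contains both Z and ~Z.
              branch 1.1.2.2 (add T U):
                × closes — contains both U and ~U.
      branch 1.2 (add T (~Y & X)):
        T (~Y & X): α-rule — add T ~Y, T X.
        × closes — contains both Y and ~Y.
  branch 2 (add F X):
    T (~(V & (~Z -> U)) -> (~Y & X)): β-rule — branch into F ~(V & (~Z -> U))  //  T (~Y & X).
      branch 2.1 (add F ~(V & (~Z -> U))):
        F ~(V & (~Z -> U)): α-rule — add T V, T (~Z -> U).
        T ~(V & (~Z -> U)): β-rule — branch into F V  //  F (~Z -> U).
          branch 2.1.1 (add F V):
            × closes — contains both V and ~V.
          branch 2.1.2 (add F (~Z -> U)):
            F (~Z -> U): α-rule — add T ~Z, F U.
            T (~Z -> U): β-rule — branch into F ~Z  //  T U.
              branch 2.1.2.1 (add F ~Z):
                × closes — contains both Z and ~Z.
              branch 2.1.2.2 (add T U):
                × closes — contains both U and ~U.
      branch 2.2 (add T (~Y & X)):
        T (~Y & X): α-rule — add T ~Y, T X.
        × closes — contains both X and ~X.
All 8 branches close.
Every branch closed; the formula is unsatisfiable.

Unsatisfiable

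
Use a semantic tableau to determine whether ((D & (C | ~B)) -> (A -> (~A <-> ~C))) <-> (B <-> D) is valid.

Not valid

Assume the negation and expand:
Initial set: {F (((D & (C | ~B)) -> (A -> (~A <-> ~C))) <-> (B <-> D))}.
F (((D & (C | ~B)) -> (A -> (~A <-> ~C))) <-> (B <-> D)): β-rule — branch into T ((D & (C | ~B)) -> (A -> (~A <-> ~C))), F (B <-> D)  //  F ((D & (C | ~B)) -> (A -> (~A <-> ~C))), T (B <-> D).
  branch 1 (add T ((D & (C | ~B)) -> (A -> (~A <-> ~C))), F (B <-> D)):
    T ((D & (C | ~B)) -> (A -> (~A <-> ~C))): β-rule — branch into F (D & (C | ~B))  //  T (A -> (~A <-> ~C)).
      branch 1.1 (add F (D & (C | ~B))):
        F (B <-> D): β-rule — branch into T B, F D  //  F B, T D.
          branch 1.1.1 (add T B, F D):
            F (D & (C | ~B)): β-rule — branch into F D  //  F (C | ~B).
              branch 1.1.1.1 (add F D):
                ○ open, literals {B=T, D=F}.
              branch 1.1.1.2 (add F (C | ~B)):
                F (C | ~B): α-rule — add F C, F ~B.
                ○ open, literals {B=T, C=F, D=F}.
          branch 1.1.2 (add F B, T D):
            F (D & (C | ~B)): β-rule — branch into F D  //  F (C | ~B).
              branch 1.1.2.1 (add F D):
                × closes — contains both D and ~D.
              branch 1.1.2.2 (add F (C | ~B)):
                F (C | ~B): α-rule — add F C, F ~B.
                × closes — contains both B and ~B.
      branch 1.2 (add T (A -> (~A <-> ~C))):
        F (B <-> D): β-rule — branch into T B, F D  //  F B, T D.
          branch 1.2.1 (add T B, F D):
            T (A -> (~A <-> ~C)): β-rule — branch into F A  //  T (~A <-> ~C).
              branch 1.2.1.1 (add F A):
                ○ open, literals {A=F, B=T, D=F}.
              branch 1.2.1.2 (add T (~A <-> ~C)):
                T (~A <-> ~C): β-rule — branch into T ~A, T ~C  //  F ~A, F ~C.
                  branch 1.2.1.2.1 (add T ~A, T ~C):
                    ○ open, literals {A=F, B=T, C=F, D=F}.
                  branch 1.2.1.2.2 (add F ~A, F ~C):
                    ○ open, literals {A=T, B=T, C=T, D=F}.
          branch 1.2.2 (add F B, T D):
            T (A -> (~A <-> ~C)): β-rule — branch into F A  //  T (~A <-> ~C).
              branch 1.2.2.1 (add F A):
                ○ open, literals {A=F, B=F, D=T}.
              branch 1.2.2.2 (add T (~A <-> ~C)):
                T (~A <-> ~C): β-rule — branch into T ~A, T ~C  //  F ~A, F ~C.
                  branch 1.2.2.2.1 (add T ~A, T ~C):
                    ○ open, literals {A=F, B=F, C=F, D=T}.
                  branch 1.2.2.2.2 (add F ~A, F ~C):
                    ○ open, literals {A=T, B=F, C=T, D=T}.
  branch 2 (add F ((D & (C | ~B)) -> (A -> (~A <-> ~C))), T (B <-> D)):
    F ((D & (C | ~B)) -> (A -> (~A <-> ~C))): α-rule — add T (D & (C | ~B)), F (A -> (~A <-> ~C)).
    T (D & (C | ~B)): α-rule — add T D, T (C | ~B).
    F (A -> (~A <-> ~C)): α-rule — add T A, F (~A <-> ~C).
    T (B <-> D): β-rule — branch into T B, T D  //  F B, F D.
      branch 2.1 (add T B, T D):
        T (C | ~B): β-rule — branch into T C  //  T ~B.
          branch 2.1.1 (add T C):
            F (~A <-> ~C): β-rule — branch into T ~A, F ~C  //  F ~A, T ~C.
              branch 2.1.1.1 (add T ~A, F ~C):
                × closes — contains both A and ~A.
              branch 2.1.1.2 (add F ~A, T ~C):
                × closes — contains both C and ~C.
          branch 2.1.2 (add T ~B):
            × closes — contains both B and ~B.
      branch 2.2 (add F B, F D):
        × closes — contains both D and ~D.
6 branches closed, 8 open.
An open branch gives a countermodel: B=T, D=F (unmentioned atoms arbitrary); under it the original formula is false.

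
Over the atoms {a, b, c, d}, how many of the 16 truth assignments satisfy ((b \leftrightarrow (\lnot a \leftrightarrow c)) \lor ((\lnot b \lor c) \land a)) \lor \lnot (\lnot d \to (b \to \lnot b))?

13

Initial set: {(((b \leftrightarrow (\lnot a \leftrightarrow c)) \lor ((\lnot b \lor c) \land a)) \lor \lnot (\lnot d \to (b \to \lnot b)))}.
(((b \leftrightarrow (\lnot a \leftrightarrow c)) \lor ((\lnot b \lor c) \land a)) \lor \lnot (\lnot d \to (b \to \lnot b))): β-rule — branch into ((b \leftrightarrow (\lnot a \leftrightarrow c)) \lor ((\lnot b \lor c) \land a))  //  \lnot (\lnot d \to (b \to \lnot b)).
  branch 1 (add ((b \leftrightarrow (\lnot a \leftrightarrow c)) \lor ((\lnot b \lor c) \land a))):
    ((b \leftrightarrow (\lnot a \leftrightarrow c)) \lor ((\lnot b \lor c) \land a)): β-rule — branch into (b \leftrightarrow (\lnot a \leftrightarrow c))  //  ((\lnot b \lor c) \land a).
      branch 1.1 (add (b \leftrightarrow (\lnot a \leftrightarrow c))):
        (b \leftrightarrow (\lnot a \leftrightarrow c)): β-rule — branch into b, (\lnot a \leftrightarrow c)  //  \lnot b, \lnot (\lnot a \leftrightarrow c).
          branch 1.1.1 (add b, (\lnot a \leftrightarrow c)):
            (\lnot a \leftrightarrow c): β-rule — branch into \lnot a, c  //  \lnot \lnot a, \lnot c.
              branch 1.1.1.1 (add \lnot a, c):
                ○ open, literals {a=false, b=true, c=true}.
              branch 1.1.1.2 (add \lnot \lnot a, \lnot c):
                ○ open, literals {a=true, b=true, c=false}.
          branch 1.1.2 (add \lnot b, \lnot (\lnot a \leftrightarrow c)):
            \lnot (\lnot a \leftrightarrow c): β-rule — branch into \lnot a, \lnot c  //  \lnot \lnot a, c.
              branch 1.1.2.1 (add \lnot a, \lnot c):
                ○ open, literals {a=false, b=false, c=false}.
              branch 1.1.2.2 (add \lnot \lnot a, c):
                ○ open, literals {a=true, b=false, c=true}.
      branch 1.2 (add ((\lnot b \lor c) \land a)):
        ((\lnot b \lor c) \land a): α-rule — add (\lnot b \lor c), a.
        (\lnot b \lor c): β-rule — branch into \lnot b  //  c.
          branch 1.2.1 (add \lnot b):
            ○ open, literals {a=true, b=false}.
          branch 1.2.2 (add c):
            ○ open, literals {a=true, c=true}.
  branch 2 (add \lnot (\lnot d \to (b \to \lnot b))):
    \lnot (\lnot d \to (b \to \lnot b)): α-rule — add \lnot d, \lnot (b \to \lnot b).
    \lnot (b \to \lnot b): α-rule — add b, \lnot \lnot b.
    ○ open, literals {b=true, d=false}.
0 branches closed, 7 open.
Each open branch fixes some atoms; the unmentioned ones are free. Counting distinct full assignments: branch {a=false, b=true, c=true} (d) contributes 2 new; branch {a=true, b=true, c=false} (d) contributes 2 new; branch {a=false, b=false, c=false} (d) contributes 2 new; branch {a=true, b=false, c=true} (d) contributes 2 new; branch {a=true, b=false} (c, d) contributes 2 new; branch {a=true, c=true} (b, d) contributes 2 new; branch {b=true, d=false} (a, c) contributes 1 new. Total: 13.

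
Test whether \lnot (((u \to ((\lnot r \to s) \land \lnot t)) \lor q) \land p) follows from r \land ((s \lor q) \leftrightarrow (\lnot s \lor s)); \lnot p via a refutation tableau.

Initial set: {(r \land ((s \lor q) \leftrightarrow (\lnot s \lor s))); \lnot p; \lnot \lnot (((u \to ((\lnot r \to s) \land \lnot t)) \lor q) \land p)}.
(r \land ((s \lor q) \leftrightarrow (\lnot s \lor s))): α-rule — add r, ((s \lor q) \leftrightarrow (\lnot s \lor s)).
\lnot \lnot (((u \to ((\lnot r \to s) \land \lnot t)) \lor q) \land p): α-rule — add ((u \to ((\lnot r \to s) \land \lnot t)) \lor q), p.
× closes — contains both p and \lnot p.
All 1 branch closes.
Every branch closed, so the premises entail the conclusion.

Yes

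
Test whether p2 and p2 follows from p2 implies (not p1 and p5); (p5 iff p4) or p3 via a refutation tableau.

No

Initial set: {(p2 implies (not p1 and p5)); ((p5 iff p4) or p3); not (p2 and p2)}.
(p2 implies (not p1 and p5)): β-rule — branch into not p2  //  (not p1 and p5).
  branch 1 (add not p2):
    ((p5 iff p4) or p3): β-rule — branch into (p5 iff p4)  //  p3.
      branch 1.1 (add (p5 iff p4)):
        not (p2 and p2): β-rule — branch into not p2  //  not p2.
          branch 1.1.1 (add not p2):
            (p5 iff p4): β-rule — branch into p5, p4  //  not p5, not p4.
              branch 1.1.1.1 (add p5, p4):
                ○ open, literals {p2=F, p4=T, p5=T}.
              branch 1.1.1.2 (add not p5, not p4):
                ○ open, literals {p2=F, p4=F, p5=F}.
          branch 1.1.2 (add not p2):
            (p5 iff p4): β-rule — branch into p5, p4  //  not p5, not p4.
              branch 1.1.2.1 (add p5, p4):
                ○ open, literals {p2=F, p4=T, p5=T}.
              branch 1.1.2.2 (add not p5, not p4):
                ○ open, literals {p2=F, p4=F, p5=F}.
      branch 1.2 (add p3):
        not (p2 and p2): β-rule — branch into not p2  //  not p2.
          branch 1.2.1 (add not p2):
            ○ open, literals {p2=F, p3=T}.
          branch 1.2.2 (add not p2):
            ○ open, literals {p2=F, p3=T}.
  branch 2 (add (not p1 and p5)):
    (not p1 and p5): α-rule — add not p1, p5.
    ((p5 iff p4) or p3): β-rule — branch into (p5 iff p4)  //  p3.
      branch 2.1 (add (p5 iff p4)):
        not (p2 and p2): β-rule — branch into not p2  //  not p2.
          branch 2.1.1 (add not p2):
            (p5 iff p4): β-rule — branch into p5, p4  //  not p5, not p4.
              branch 2.1.1.1 (add p5, p4):
                ○ open, literals {p1=F, p2=F, p4=T, p5=T}.
              branch 2.1.1.2 (add not p5, not p4):
                × closes — contains both p5 and not p5.
          branch 2.1.2 (add not p2):
            (p5 iff p4): β-rule — branch into p5, p4  //  not p5, not p4.
              branch 2.1.2.1 (add p5, p4):
                ○ open, literals {p1=F, p2=F, p4=T, p5=T}.
              branch 2.1.2.2 (add not p5, not p4):
                × closes — contains both p5 and not p5.
      branch 2.2 (add p3):
        not (p2 and p2): β-rule — branch into not p2  //  not p2.
          branch 2.2.1 (add not p2):
            ○ open, literals {p1=F, p2=F, p3=T, p5=T}.
          branch 2.2.2 (add not p2):
            ○ open, literals {p1=F, p2=F, p3=T, p5=T}.
2 branches closed, 10 open.
An open branch gives a countermodel: p2=F, p4=T, p5=T (unmentioned atoms arbitrary); the premises hold there but the conclusion fails.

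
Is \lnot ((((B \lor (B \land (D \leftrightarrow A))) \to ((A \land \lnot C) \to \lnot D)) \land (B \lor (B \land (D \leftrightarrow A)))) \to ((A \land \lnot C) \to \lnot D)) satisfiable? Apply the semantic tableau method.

Unsatisfiable

Initial set: {T \lnot ((((B \lor (B \land (D \leftrightarrow A))) \to ((A \land \lnot C) \to \lnot D)) \land (B \lor (B \land (D \leftrightarrow A)))) \to ((A \land \lnot C) \to \lnot D))}.
T \lnot ((((B \lor (B \land (D \leftrightarrow A))) \to ((A \land \lnot C) \to \lnot D)) \land (B \lor (B \land (D \leftrightarrow A)))) \to ((A \land \lnot C) \to \lnot D)): α-rule — add T (((B \lor (B \land (D \leftrightarrow A))) \to ((A \land \lnot C) \to \lnot D)) \land (B \lor (B \land (D \leftrightarrow A)))), F ((A \land \lnot C) \to \lnot D).
T (((B \lor (B \land (D \leftrightarrow A))) \to ((A \land \lnot C) \to \lnot D)) \land (B \lor (B \land (D \leftrightarrow A)))): α-rule — add T ((B \lor (B \land (D \leftrightarrow A))) \to ((A \land \lnot C) \to \lnot D)), T (B \lor (B \land (D \leftrightarrow A))).
F ((A \land \lnot C) \to \lnot D): α-rule — add T (A \land \lnot C), F \lnot D.
T (A \land \lnot C): α-rule — add T A, T \lnot C.
T ((B \lor (B \land (D \leftrightarrow A))) \to ((A \land \lnot C) \to \lnot D)): β-rule — branch into F (B \lor (B \land (D \leftrightarrow A)))  //  T ((A \land \lnot C) \to \lnot D).
  branch 1 (add F (B \lor (B \land (D \leftrightarrow A)))):
    F (B \lor (B \land (D \leftrightarrow A))): α-rule — add F B, F (B \land (D \leftrightarrow A)).
    T (B \lor (B \land (D \leftrightarrow A))): β-rule — branch into T B  //  T (B \land (D \leftrightarrow A)).
      branch 1.1 (add T B):
        × closes — contains both B and \lnot B.
      branch 1.2 (add T (B \land (D \leftrightarrow A))):
        T (B \land (D \leftrightarrow A)): α-rule — add T B, T (D \leftrightarrow A).
        × closes — contains both B and \lnot B.
  branch 2 (add T ((A \land \lnot C) \to \lnot D)):
    T (B \lor (B \land (D \leftrightarrow A))): β-rule — branch into T B  //  T (B \land (D \leftrightarrow A)).
      branch 2.1 (add T B):
        T ((A \land \lnot C) \to \lnot D): β-rule — branch into F (A \land \lnot C)  //  T \lnot D.
          branch 2.1.1 (add F (A \land \lnot C)):
            F (A \land \lnot C): β-rule — branch into F A  //  F \lnot C.
              branch 2.1.1.1 (add F A):
                × closes — contains both A and \lnot A.
              branch 2.1.1.2 (add F \lnot C):
                × closes — contains both C and \lnot C.
          branch 2.1.2 (add T \lnot D):
            × closes — contains both D and \lnot D.
      branch 2.2 (add T (B \land (D \leftrightarrow A))):
        T (B \land (D \leftrightarrow A)): α-rule — add T B, T (D \leftrightarrow A).
        T ((A \land \lnot C) \to \lnot D): β-rule — branch into F (A \land \lnot C)  //  T \lnot D.
          branch 2.2.1 (add F (A \land \lnot C)):
            T (D \leftrightarrow A): β-rule — branch into T D, T A  //  F D, F A.
              branch 2.2.1.1 (add T D, T A):
                F (A \land \lnot C): β-rule — branch into F A  //  F \lnot C.
                  branch 2.2.1.1.1 (add F A):
                    × closes — contains both A and \lnot A.
                  branch 2.2.1.1.2 (add F \lnot C):
                    × closes — contains both C and \lnot C.
              branch 2.2.1.2 (add F D, F A):
                × closes — contains both D and \lnot D.
          branch 2.2.2 (add T \lnot D):
            × closes — contains both D and \lnot D.
All 9 branches close.
Every branch closed; the formula is unsatisfiable.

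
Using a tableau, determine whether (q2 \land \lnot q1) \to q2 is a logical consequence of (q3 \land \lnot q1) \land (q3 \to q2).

Yes

Initial set: {((q3 \land \lnot q1) \land (q3 \to q2)); \lnot ((q2 \land \lnot q1) \to q2)}.
((q3 \land \lnot q1) \land (q3 \to q2)): α-rule — add (q3 \land \lnot q1), (q3 \to q2).
\lnot ((q2 \land \lnot q1) \to q2): α-rule — add (q2 \land \lnot q1), \lnot q2.
(q3 \land \lnot q1): α-rule — add q3, \lnot q1.
(q2 \land \lnot q1): α-rule — add q2, \lnot q1.
× closes — contains both q2 and \lnot q2.
All 1 branch closes.
Every branch closed, so the premises entail the conclusion.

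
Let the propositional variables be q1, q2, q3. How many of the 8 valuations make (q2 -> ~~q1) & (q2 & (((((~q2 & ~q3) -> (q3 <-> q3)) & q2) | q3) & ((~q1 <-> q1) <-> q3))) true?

Initial set: {((q2 -> ~~q1) & (q2 & (((((~q2 & ~q3) -> (q3 <-> q3)) & q2) | q3) & ((~q1 <-> q1) <-> q3))))}.
((q2 -> ~~q1) & (q2 & (((((~q2 & ~q3) -> (q3 <-> q3)) & q2) | q3) & ((~q1 <-> q1) <-> q3)))): α-rule — add (q2 -> ~~q1), (q2 & (((((~q2 & ~q3) -> (q3 <-> q3)) & q2) | q3) & ((~q1 <-> q1) <-> q3))).
(q2 & (((((~q2 & ~q3) -> (q3 <-> q3)) & q2) | q3) & ((~q1 <-> q1) <-> q3))): α-rule — add q2, (((((~q2 & ~q3) -> (q3 <-> q3)) & q2) | q3) & ((~q1 <-> q1) <-> q3)).
(((((~q2 & ~q3) -> (q3 <-> q3)) & q2) | q3) & ((~q1 <-> q1) <-> q3)): α-rule — add ((((~q2 & ~q3) -> (q3 <-> q3)) & q2) | q3), ((~q1 <-> q1) <-> q3).
(q2 -> ~~q1): β-rule — branch into ~q2  //  ~~q1.
  branch 1 (add ~q2):
    × closes — contains both q2 and ~q2.
  branch 2 (add ~~q1):
    ~~q1: drop double negation, giving q1.
    ((((~q2 & ~q3) -> (q3 <-> q3)) & q2) | q3): β-rule — branch into (((~q2 & ~q3) -> (q3 <-> q3)) & q2)  //  q3.
      branch 2.1 (add (((~q2 & ~q3) -> (q3 <-> q3)) & q2)):
        (((~q2 & ~q3) -> (q3 <-> q3)) & q2): α-rule — add ((~q2 & ~q3) -> (q3 <-> q3)), q2.
        ((~q1 <-> q1) <-> q3): β-rule — branch into (~q1 <-> q1), q3  //  ~(~q1 <-> q1), ~q3.
          branch 2.1.1 (add (~q1 <-> q1), q3):
            ((~q2 & ~q3) -> (q3 <-> q3)): β-rule — branch into ~(~q2 & ~q3)  //  (q3 <-> q3).
              branch 2.1.1.1 (add ~(~q2 & ~q3)):
                (~q1 <-> q1): β-rule — branch into ~q1, q1  //  ~~q1, ~q1.
                  branch 2.1.1.1.1 (add ~q1, q1):
                    × closes — contains both q1 and ~q1.
                  branch 2.1.1.1.2 (add ~~q1, ~q1):
                    × closes — contains both q1 and ~q1.
              branch 2.1.1.2 (add (q3 <-> q3)):
                (~q1 <-> q1): β-rule — branch into ~q1, q1  //  ~~q1, ~q1.
                  branch 2.1.1.2.1 (add ~q1, q1):
                    × closes — contains both q1 and ~q1.
                  branch 2.1.1.2.2 (add ~~q1, ~q1):
                    × closes — contains both q1 and ~q1.
          branch 2.1.2 (add ~(~q1 <-> q1), ~q3):
            ((~q2 & ~q3) -> (q3 <-> q3)): β-rule — branch into ~(~q2 & ~q3)  //  (q3 <-> q3).
              branch 2.1.2.1 (add ~(~q2 & ~q3)):
                ~(~q1 <-> q1): β-rule — branch into ~q1, ~q1  //  ~~q1, q1.
                  branch 2.1.2.1.1 (add ~q1, ~q1):
                    × closes — contains both q1 and ~q1.
                  branch 2.1.2.1.2 (add ~~q1, q1):
                    ~(~q2 & ~q3): β-rule — branch into ~~q2  //  ~~q3.
                      branch 2.1.2.1.2.1 (add ~~q2):
                        ○ open, literals {q1=true, q2=true, q3=false}.
                      branch 2.1.2.1.2.2 (add ~~q3):
                        × closes — contains both q3 and ~q3.
              branch 2.1.2.2 (add (q3 <-> q3)):
                ~(~q1 <-> q1): β-rule — branch into ~q1, ~q1  //  ~~q1, q1.
                  branch 2.1.2.2.1 (add ~q1, ~q1):
                    × closes — contains both q1 and ~q1.
                  branch 2.1.2.2.2 (add ~~q1, q1):
                    (q3 <-> q3): β-rule — branch into q3, q3  //  ~q3, ~q3.
                      branch 2.1.2.2.2.1 (add q3, q3):
                        × closes — contains both q3 and ~q3.
                      branch 2.1.2.2.2.2 (add ~q3, ~q3):
                        ○ open, literals {q1=true, q2=true, q3=false}.
      branch 2.2 (add q3):
        ((~q1 <-> q1) <-> q3): β-rule — branch into (~q1 <-> q1), q3  //  ~(~q1 <-> q1), ~q3.
          branch 2.2.1 (add (~q1 <-> q1), q3):
            (~q1 <-> q1): β-rule — branch into ~q1, q1  //  ~~q1, ~q1.
              branch 2.2.1.1 (add ~q1, q1):
                × closes — contains both q1 and ~q1.
              branch 2.2.1.2 (add ~~q1, ~q1):
                × closes — contains both q1 and ~q1.
          branch 2.2.2 (add ~(~q1 <-> q1), ~q3):
            × closes — contains both q3 and ~q3.
12 branches closed, 2 open.
Each open branch fixes some atoms; the unmentioned ones are free. Counting distinct full assignments: branch {q1=true, q2=true, q3=false} (none free) contributes 1 new; branch {q1=true, q2=true, q3=false} (none free) contributes 0 new. Total: 1.

1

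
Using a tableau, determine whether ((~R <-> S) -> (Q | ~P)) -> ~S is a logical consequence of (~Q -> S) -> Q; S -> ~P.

Initial set: {((~Q -> S) -> Q); (S -> ~P); ~(((~R <-> S) -> (Q | ~P)) -> ~S)}.
~(((~R <-> S) -> (Q | ~P)) -> ~S): α-rule — add ((~R <-> S) -> (Q | ~P)), ~~S.
((~Q -> S) -> Q): β-rule — branch into ~(~Q -> S)  //  Q.
  branch 1 (add ~(~Q -> S)):
    ~(~Q -> S): α-rule — add ~Q, ~S.
    × closes — contains both S and ~S.
  branch 2 (add Q):
    (S -> ~P): β-rule — branch into ~S  //  ~P.
      branch 2.1 (add ~S):
        × closes — contains both S and ~S.
      branch 2.2 (add ~P):
        ((~R <-> S) -> (Q | ~P)): β-rule — branch into ~(~R <-> S)  //  (Q | ~P).
          branch 2.2.1 (add ~(~R <-> S)):
            ~(~R <-> S): β-rule — branch into ~R, ~S  //  ~~R, S.
              branch 2.2.1.1 (add ~R, ~S):
                × closes — contains both S and ~S.
              branch 2.2.1.2 (add ~~R, S):
                ○ open, literals {P=false, Q=true, R=true, S=true}.
          branch 2.2.2 (add (Q | ~P)):
            (Q | ~P): β-rule — branch into Q  //  ~P.
              branch 2.2.2.1 (add Q):
                ○ open, literals {P=false, Q=true, S=true}.
              branch 2.2.2.2 (add ~P):
                ○ open, literals {P=false, Q=true, S=true}.
3 branches closed, 3 open.
An open branch gives a countermodel: P=false, Q=true, R=true, S=true (unmentioned atoms arbitrary); the premises hold there but the conclusion fails.

No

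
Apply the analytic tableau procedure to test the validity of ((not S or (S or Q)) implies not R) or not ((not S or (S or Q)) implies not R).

Assume the negation and expand:
Initial set: {not (((not S or (S or Q)) implies not R) or not ((not S or (S or Q)) implies not R))}.
not (((not S or (S or Q)) implies not R) or not ((not S or (S or Q)) implies not R)): α-rule — add not ((not S or (S or Q)) implies not R), not not ((not S or (S or Q)) implies not R).
not ((not S or (S or Q)) implies not R): α-rule — add (not S or (S or Q)), not not R.
not not ((not S or (S or Q)) implies not R): β-rule — branch into not (not S or (S or Q))  //  not R.
  branch 1 (add not (not S or (S or Q))):
    not (not S or (S or Q)): α-rule — add not not S, not (S or Q).
    not (S or Q): α-rule — add not S, not Q.
    × closes — contains both S and not S.
  branch 2 (add not R):
    × closes — contains both R and not R.
All 2 branches close.
Every branch closed, so the negation is unsatisfiable and the formula is valid.

Valid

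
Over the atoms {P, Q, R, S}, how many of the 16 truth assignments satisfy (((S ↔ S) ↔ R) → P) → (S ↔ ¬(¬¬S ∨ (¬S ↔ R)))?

Initial set: {T ((((S ↔ S) ↔ R) → P) → (S ↔ ¬(¬¬S ∨ (¬S ↔ R))))}.
T ((((S ↔ S) ↔ R) → P) → (S ↔ ¬(¬¬S ∨ (¬S ↔ R)))): β-rule — branch into F (((S ↔ S) ↔ R) → P)  //  T (S ↔ ¬(¬¬S ∨ (¬S ↔ R))).
  branch 1 (add F (((S ↔ S) ↔ R) → P)):
    F (((S ↔ S) ↔ R) → P): α-rule — add T ((S ↔ S) ↔ R), F P.
    T ((S ↔ S) ↔ R): β-rule — branch into T (S ↔ S), T R  //  F (S ↔ S), F R.
      branch 1.1 (add T (S ↔ S), T R):
        T (S ↔ S): β-rule — branch into T S, T S  //  F S, F S.
          branch 1.1.1 (add T S, T S):
            ○ open, literals {P=0, R=1, S=1}.
          branch 1.1.2 (add F S, F S):
            ○ open, literals {P=0, R=1, S=0}.
      branch 1.2 (add F (S ↔ S), F R):
        F (S ↔ S): β-rule — branch into T S, F S  //  F S, T S.
          branch 1.2.1 (add T S, F S):
            × closes — contains both S and ¬S.
          branch 1.2.2 (add F S, T S):
            × closes — contains both S and ¬S.
  branch 2 (add T (S ↔ ¬(¬¬S ∨ (¬S ↔ R)))):
    T (S ↔ ¬(¬¬S ∨ (¬S ↔ R))): β-rule — branch into T S, T ¬(¬¬S ∨ (¬S ↔ R))  //  F S, F ¬(¬¬S ∨ (¬S ↔ R)).
      branch 2.1 (add T S, T ¬(¬¬S ∨ (¬S ↔ R))):
        T ¬(¬¬S ∨ (¬S ↔ R)): α-rule — add F ¬¬S, F (¬S ↔ R).
        F ¬¬S: drop double negation, giving F S.
        × closes — contains both S and ¬S.
      branch 2.2 (add F S, F ¬(¬¬S ∨ (¬S ↔ R))):
        F ¬(¬¬S ∨ (¬S ↔ R)): β-rule — branch into T ¬¬S  //  T (¬S ↔ R).
          branch 2.2.1 (add T ¬¬S):
            T ¬¬S: drop double negation, giving T S.
            × closes — contains both S and ¬S.
          branch 2.2.2 (add T (¬S ↔ R)):
            T (¬S ↔ R): β-rule — branch into T ¬S, T R  //  F ¬S, F R.
              branch 2.2.2.1 (add T ¬S, T R):
                ○ open, literals {R=1, S=0}.
              branch 2.2.2.2 (add F ¬S, F R):
                × closes — contains both S and ¬S.
5 branches closed, 3 open.
Each open branch fixes some atoms; the unmentioned ones are free. Counting distinct full assignments: branch {P=0, R=1, S=1} (Q) contributes 2 new; branch {P=0, R=1, S=0} (Q) contributes 2 new; branch {R=1, S=0} (P, Q) contributes 2 new. Total: 6.

6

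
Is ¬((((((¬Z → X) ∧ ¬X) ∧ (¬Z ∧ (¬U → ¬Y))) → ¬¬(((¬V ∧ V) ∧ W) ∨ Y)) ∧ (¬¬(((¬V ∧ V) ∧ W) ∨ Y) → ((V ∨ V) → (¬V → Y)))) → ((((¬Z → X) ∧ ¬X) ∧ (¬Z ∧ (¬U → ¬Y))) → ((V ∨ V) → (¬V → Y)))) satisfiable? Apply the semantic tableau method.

Initial set: {¬((((((¬Z → X) ∧ ¬X) ∧ (¬Z ∧ (¬U → ¬Y))) → ¬¬(((¬V ∧ V) ∧ W) ∨ Y)) ∧ (¬¬(((¬V ∧ V) ∧ W) ∨ Y) → ((V ∨ V) → (¬V → Y)))) → ((((¬Z → X) ∧ ¬X) ∧ (¬Z ∧ (¬U → ¬Y))) → ((V ∨ V) → (¬V → Y))))}.
¬((((((¬Z → X) ∧ ¬X) ∧ (¬Z ∧ (¬U → ¬Y))) → ¬¬(((¬V ∧ V) ∧ W) ∨ Y)) ∧ (¬¬(((¬V ∧ V) ∧ W) ∨ Y) → ((V ∨ V) → (¬V → Y)))) → ((((¬Z → X) ∧ ¬X) ∧ (¬Z ∧ (¬U → ¬Y))) → ((V ∨ V) → (¬V → Y)))): α-rule — add (((((¬Z → X) ∧ ¬X) ∧ (¬Z ∧ (¬U → ¬Y))) → ¬¬(((¬V ∧ V) ∧ W) ∨ Y)) ∧ (¬¬(((¬V ∧ V) ∧ W) ∨ Y) → ((V ∨ V) → (¬V → Y)))), ¬((((¬Z → X) ∧ ¬X) ∧ (¬Z ∧ (¬U → ¬Y))) → ((V ∨ V) → (¬V → Y))).
(((((¬Z → X) ∧ ¬X) ∧ (¬Z ∧ (¬U → ¬Y))) → ¬¬(((¬V ∧ V) ∧ W) ∨ Y)) ∧ (¬¬(((¬V ∧ V) ∧ W) ∨ Y) → ((V ∨ V) → (¬V → Y)))): α-rule — add ((((¬Z → X) ∧ ¬X) ∧ (¬Z ∧ (¬U → ¬Y))) → ¬¬(((¬V ∧ V) ∧ W) ∨ Y)), (¬¬(((¬V ∧ V) ∧ W) ∨ Y) → ((V ∨ V) → (¬V → Y))).
¬((((¬Z → X) ∧ ¬X) ∧ (¬Z ∧ (¬U → ¬Y))) → ((V ∨ V) → (¬V → Y))): α-rule — add (((¬Z → X) ∧ ¬X) ∧ (¬Z ∧ (¬U → ¬Y))), ¬((V ∨ V) → (¬V → Y)).
(((¬Z → X) ∧ ¬X) ∧ (¬Z ∧ (¬U → ¬Y))): α-rule — add ((¬Z → X) ∧ ¬X), (¬Z ∧ (¬U → ¬Y)).
¬((V ∨ V) → (¬V → Y)): α-rule — add (V ∨ V), ¬(¬V → Y).
((¬Z → X) ∧ ¬X): α-rule — add (¬Z → X), ¬X.
(¬Z ∧ (¬U → ¬Y)): α-rule — add ¬Z, (¬U → ¬Y).
¬(¬V → Y): α-rule — add ¬V, ¬Y.
((((¬Z → X) ∧ ¬X) ∧ (¬Z ∧ (¬U → ¬Y))) → ¬¬(((¬V ∧ V) ∧ W) ∨ Y)): β-rule — branch into ¬(((¬Z → X) ∧ ¬X) ∧ (¬Z ∧ (¬U → ¬Y)))  //  ¬¬(((¬V ∧ V) ∧ W) ∨ Y).
  branch 1 (add ¬(((¬Z → X) ∧ ¬X) ∧ (¬Z ∧ (¬U → ¬Y)))):
    (¬¬(((¬V ∧ V) ∧ W) ∨ Y) → ((V ∨ V) → (¬V → Y))): β-rule — branch into ¬¬¬(((¬V ∧ V) ∧ W) ∨ Y)  //  ((V ∨ V) → (¬V → Y)).
      branch 1.1 (add ¬¬¬(((¬V ∧ V) ∧ W) ∨ Y)):
        ¬¬¬(((¬V ∧ V) ∧ W) ∨ Y): drop double negation, giving ¬(((¬V ∧ V) ∧ W) ∨ Y).
        ¬(((¬V ∧ V) ∧ W) ∨ Y): α-rule — add ¬((¬V ∧ V) ∧ W), ¬Y.
        (V ∨ V): β-rule — branch into V  //  V.
          branch 1.1.1 (add V):
            × closes — contains both V and ¬V.
          branch 1.1.2 (add V):
            × closes — contains both V and ¬V.
      branch 1.2 (add ((V ∨ V) → (¬V → Y))):
        (V ∨ V): β-rule — branch into V  //  V.
          branch 1.2.1 (add V):
            × closes — contains both V and ¬V.
          branch 1.2.2 (add V):
            × closes — contains both V and ¬V.
  branch 2 (add ¬¬(((¬V ∧ V) ∧ W) ∨ Y)):
    ¬¬(((¬V ∧ V) ∧ W) ∨ Y): drop double negation, giving (((¬V ∧ V) ∧ W) ∨ Y).
    (¬¬(((¬V ∧ V) ∧ W) ∨ Y) → ((V ∨ V) → (¬V → Y))): β-rule — branch into ¬¬¬(((¬V ∧ V) ∧ W) ∨ Y)  //  ((V ∨ V) → (¬V → Y)).
      branch 2.1 (add ¬¬¬(((¬V ∧ V) ∧ W) ∨ Y)):
        ¬¬¬(((¬V ∧ V) ∧ W) ∨ Y): drop double negation, giving ¬(((¬V ∧ V) ∧ W) ∨ Y).
        ¬(((¬V ∧ V) ∧ W) ∨ Y): α-rule — add ¬((¬V ∧ V) ∧ W), ¬Y.
        (V ∨ V): β-rule — branch into V  //  V.
          branch 2.1.1 (add V):
            × closes — contains both V and ¬V.
          branch 2.1.2 (add V):
            × closes — contains both V and ¬V.
      branch 2.2 (add ((V ∨ V) → (¬V → Y))):
        (V ∨ V): β-rule — branch into V  //  V.
          branch 2.2.1 (add V):
            × closes — contains both V and ¬V.
          branch 2.2.2 (add V):
            × closes — contains both V and ¬V.
All 8 branches close.
Every branch closed; the formula is unsatisfiable.

Unsatisfiable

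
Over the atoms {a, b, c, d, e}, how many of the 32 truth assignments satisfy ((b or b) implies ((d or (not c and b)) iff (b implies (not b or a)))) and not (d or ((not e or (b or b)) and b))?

Initial set: {(((b or b) implies ((d or (not c and b)) iff (b implies (not b or a)))) and not (d or ((not e or (b or b)) and b)))}.
(((b or b) implies ((d or (not c and b)) iff (b implies (not b or a)))) and not (d or ((not e or (b or b)) and b))): α-rule — add ((b or b) implies ((d or (not c and b)) iff (b implies (not b or a)))), not (d or ((not e or (b or b)) and b)).
not (d or ((not e or (b or b)) and b)): α-rule — add not d, not ((not e or (b or b)) and b).
((b or b) implies ((d or (not c and b)) iff (b implies (not b or a)))): β-rule — branch into not (b or b)  //  ((d or (not c and b)) iff (b implies (not b or a))).
  branch 1 (add not (b or b)):
    not (b or b): α-rule — add not b, not b.
    not ((not e or (b or b)) and b): β-rule — branch into not (not e or (b or b))  //  not b.
      branch 1.1 (add not (not e or (b or b))):
        not (not e or (b or b)): α-rule — add not not e, not (b or b).
        not (b or b): α-rule — add not b, not b.
        ○ open, literals {b=F, d=F, e=T}.
      branch 1.2 (add not b):
        ○ open, literals {b=F, d=F}.
  branch 2 (add ((d or (not c and b)) iff (b implies (not b or a)))):
    not ((not e or (b or b)) and b): β-rule — branch into not (not e or (b or b))  //  not b.
      branch 2.1 (add not (not e or (b or b))):
        not (not e or (b or b)): α-rule — add not not e, not (b or b).
        not (b or b): α-rule — add not b, not b.
        ((d or (not c and b)) iff (b implies (not b or a))): β-rule — branch into (d or (not c and b)), (b implies (not b or a))  //  not (d or (not c and b)), not (b implies (not b or a)).
          branch 2.1.1 (add (d or (not c and b)), (b implies (not b or a))):
            (d or (not c and b)): β-rule — branch into d  //  (not c and b).
              branch 2.1.1.1 (add d):
                × closes — contains both d and not d.
              branch 2.1.1.2 (add (not c and b)):
                (not c and b): α-rule — add not c, b.
                × closes — contains both b and not b.
          branch 2.1.2 (add not (d or (not c and b)), not (b implies (not b or a))):
            not (d or (not c and b)): α-rule — add not d, not (not c and b).
            not (b implies (not b or a)): α-rule — add b, not (not b or a).
            × closes — contains both b and not b.
      branch 2.2 (add not b):
        ((d or (not c and b)) iff (b implies (not b or a))): β-rule — branch into (d or (not c and b)), (b implies (not b or a))  //  not (d or (not c and b)), not (b implies (not b or a)).
          branch 2.2.1 (add (d or (not c and b)), (b implies (not b or a))):
            (d or (not c and b)): β-rule — branch into d  //  (not c and b).
              branch 2.2.1.1 (add d):
                × closes — contains both d and not d.
              branch 2.2.1.2 (add (not c and b)):
                (not c and b): α-rule — add not c, b.
                × closes — contains both b and not b.
          branch 2.2.2 (add not (d or (not c and b)), not (b implies (not b or a))):
            not (d or (not c and b)): α-rule — add not d, not (not c and b).
            not (b implies (not b or a)): α-rule — add b, not (not b or a).
            × closes — contains both b and not b.
6 branches closed, 2 open.
Each open branch fixes some atoms; the unmentioned ones are free. Counting distinct full assignments: branch {b=F, d=F, e=T} (a, c) contributes 4 new; branch {b=F, d=F} (a, c, e) contributes 4 new. Total: 8.

8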